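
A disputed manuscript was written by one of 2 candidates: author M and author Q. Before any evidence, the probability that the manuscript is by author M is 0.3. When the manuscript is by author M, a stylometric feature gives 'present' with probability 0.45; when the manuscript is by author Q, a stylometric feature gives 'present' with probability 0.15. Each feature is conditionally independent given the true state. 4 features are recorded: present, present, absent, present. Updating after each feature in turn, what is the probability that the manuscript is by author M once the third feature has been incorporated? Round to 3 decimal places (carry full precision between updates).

After 'present': P(author M) = 0.45·0.3000 / (0.45·0.3000 + 0.15·0.7000) ≈ 0.5625
After 'present': P(author M) = 0.45·0.5625 / (0.45·0.5625 + 0.15·0.4375) ≈ 0.7941
After 'absent': P(author M) = 0.55·0.7941 / (0.55·0.7941 + 0.85·0.2059) ≈ 0.7139

0.714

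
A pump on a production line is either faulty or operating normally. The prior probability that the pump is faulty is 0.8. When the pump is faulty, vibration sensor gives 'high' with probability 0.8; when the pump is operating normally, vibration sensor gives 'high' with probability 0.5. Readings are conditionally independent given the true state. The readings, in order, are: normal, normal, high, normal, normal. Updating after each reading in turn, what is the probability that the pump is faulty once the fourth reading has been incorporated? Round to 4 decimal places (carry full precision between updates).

0.2906

After 'normal': P(faulty) = 0.2·0.8000 / (0.2·0.8000 + 0.5·0.2000) ≈ 0.6154
After 'normal': P(faulty) = 0.2·0.6154 / (0.2·0.6154 + 0.5·0.3846) ≈ 0.3902
After 'high': P(faulty) = 0.8·0.3902 / (0.8·0.3902 + 0.5·0.6098) ≈ 0.5059
After 'normal': P(faulty) = 0.2·0.5059 / (0.2·0.5059 + 0.5·0.4941) ≈ 0.2906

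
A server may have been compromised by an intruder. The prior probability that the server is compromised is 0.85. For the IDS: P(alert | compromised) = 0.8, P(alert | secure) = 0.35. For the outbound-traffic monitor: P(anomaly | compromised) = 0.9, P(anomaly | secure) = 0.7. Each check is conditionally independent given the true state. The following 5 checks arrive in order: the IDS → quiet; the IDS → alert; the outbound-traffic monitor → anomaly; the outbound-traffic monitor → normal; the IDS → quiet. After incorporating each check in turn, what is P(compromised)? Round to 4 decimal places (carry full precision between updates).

0.3445

Apply Bayes' rule sequentially, carrying P(compromised) forward.
After the IDS='quiet': P(compromised) = 0.2·0.8500 / (0.2·0.8500 + 0.65·0.1500) ≈ 0.6355
After the IDS='alert': P(compromised) = 0.8·0.6355 / (0.8·0.6355 + 0.35·0.3645) ≈ 0.7994
After the outbound-traffic monitor='anomaly': P(compromised) = 0.9·0.7994 / (0.9·0.7994 + 0.7·0.2006) ≈ 0.8367
After the outbound-traffic monitor='normal': P(compromised) = 0.1·0.8367 / (0.1·0.8367 + 0.3·0.1633) ≈ 0.6307
After the IDS='quiet': P(compromised) = 0.2·0.6307 / (0.2·0.6307 + 0.65·0.3693) ≈ 0.3445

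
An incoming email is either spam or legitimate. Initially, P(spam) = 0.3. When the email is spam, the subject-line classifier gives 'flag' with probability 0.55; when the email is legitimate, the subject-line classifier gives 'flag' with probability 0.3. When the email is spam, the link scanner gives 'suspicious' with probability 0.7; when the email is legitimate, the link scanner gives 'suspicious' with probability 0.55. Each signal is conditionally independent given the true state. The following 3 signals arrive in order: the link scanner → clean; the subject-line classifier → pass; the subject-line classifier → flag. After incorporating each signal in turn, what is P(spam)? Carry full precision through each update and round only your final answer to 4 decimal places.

0.2519

After the link scanner='clean': P(spam) = 0.3·0.3000 / (0.3·0.3000 + 0.45·0.7000) ≈ 0.2222
After the subject-line classifier='pass': P(spam) = 0.45·0.2222 / (0.45·0.2222 + 0.7·0.7778) ≈ 0.1552
After the subject-line classifier='flag': P(spam) = 0.55·0.1552 / (0.55·0.1552 + 0.3·0.8448) ≈ 0.2519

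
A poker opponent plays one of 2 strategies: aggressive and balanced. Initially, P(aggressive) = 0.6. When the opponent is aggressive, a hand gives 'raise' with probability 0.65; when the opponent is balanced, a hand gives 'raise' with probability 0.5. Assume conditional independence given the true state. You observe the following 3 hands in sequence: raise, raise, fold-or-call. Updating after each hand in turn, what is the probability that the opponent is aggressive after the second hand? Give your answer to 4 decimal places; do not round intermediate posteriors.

0.7171

After 'raise': P(aggressive) = 0.65·0.6000 / (0.65·0.6000 + 0.5·0.4000) ≈ 0.6610
After 'raise': P(aggressive) = 0.65·0.6610 / (0.65·0.6610 + 0.5·0.3390) ≈ 0.7171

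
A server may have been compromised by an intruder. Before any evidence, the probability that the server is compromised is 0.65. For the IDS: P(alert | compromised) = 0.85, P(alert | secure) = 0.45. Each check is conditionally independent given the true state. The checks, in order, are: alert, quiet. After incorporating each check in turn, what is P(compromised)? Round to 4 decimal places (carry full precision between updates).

Each posterior becomes the prior for the next update.
After 'alert': P(compromised) = 0.85·0.6500 / (0.85·0.6500 + 0.45·0.3500) ≈ 0.7782
After 'quiet': P(compromised) = 0.15·0.7782 / (0.15·0.7782 + 0.55·0.2218) ≈ 0.4889

0.4889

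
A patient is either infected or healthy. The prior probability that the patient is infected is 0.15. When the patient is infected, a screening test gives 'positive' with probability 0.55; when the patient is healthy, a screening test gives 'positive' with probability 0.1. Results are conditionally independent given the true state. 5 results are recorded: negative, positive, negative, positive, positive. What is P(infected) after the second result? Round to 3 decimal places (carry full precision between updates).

0.327

After 'negative': P(infected) = 0.45·0.1500 / (0.45·0.1500 + 0.9·0.8500) ≈ 0.0811
After 'positive': P(infected) = 0.55·0.0811 / (0.55·0.0811 + 0.1·0.9189) ≈ 0.3267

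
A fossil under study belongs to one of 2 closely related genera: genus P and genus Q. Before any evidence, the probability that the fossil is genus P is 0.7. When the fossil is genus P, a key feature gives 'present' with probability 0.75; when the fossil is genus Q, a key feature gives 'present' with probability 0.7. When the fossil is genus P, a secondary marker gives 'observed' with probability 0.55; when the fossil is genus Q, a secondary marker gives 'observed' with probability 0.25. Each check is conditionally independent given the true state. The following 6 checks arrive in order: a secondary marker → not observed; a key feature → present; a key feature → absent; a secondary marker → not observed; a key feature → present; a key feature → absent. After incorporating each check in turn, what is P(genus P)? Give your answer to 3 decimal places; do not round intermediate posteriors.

After a secondary marker='not observed': P(genus P) = 0.45·0.7000 / (0.45·0.7000 + 0.75·0.3000) ≈ 0.5833
After a key feature='present': P(genus P) = 0.75·0.5833 / (0.75·0.5833 + 0.7·0.4167) ≈ 0.6000
After a key feature='absent': P(genus P) = 0.25·0.6000 / (0.25·0.6000 + 0.3·0.4000) ≈ 0.5556
After a secondary marker='not observed': P(genus P) = 0.45·0.5556 / (0.45·0.5556 + 0.75·0.4444) ≈ 0.4286
After a key feature='present': P(genus P) = 0.75·0.4286 / (0.75·0.4286 + 0.7·0.5714) ≈ 0.4455
After a key feature='absent': P(genus P) = 0.25·0.4455 / (0.25·0.4455 + 0.3·0.5545) ≈ 0.4011

0.401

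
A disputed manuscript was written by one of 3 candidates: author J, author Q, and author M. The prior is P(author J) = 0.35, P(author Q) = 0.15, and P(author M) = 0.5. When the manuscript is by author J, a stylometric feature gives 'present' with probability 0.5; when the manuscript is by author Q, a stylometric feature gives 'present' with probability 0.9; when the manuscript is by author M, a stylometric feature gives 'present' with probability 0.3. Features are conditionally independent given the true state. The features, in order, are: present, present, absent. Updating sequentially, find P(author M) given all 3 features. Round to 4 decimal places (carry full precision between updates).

After 'present': normaliser = 0.5·0.3500 + 0.9·0.1500 + 0.3·0.5000; P(author J) ≈ 0.3804, P(author Q) ≈ 0.2935, P(author M) ≈ 0.3261
After 'present': normaliser = 0.5·0.3804 + 0.9·0.2935 + 0.3·0.3261; P(author J) ≈ 0.3445, P(author Q) ≈ 0.4783, P(author M) ≈ 0.1772
After 'absent': normaliser = 0.5·0.3445 + 0.1·0.4783 + 0.7·0.1772; P(author J) ≈ 0.5006, P(author Q) ≈ 0.1390, P(author M) ≈ 0.3604

0.3604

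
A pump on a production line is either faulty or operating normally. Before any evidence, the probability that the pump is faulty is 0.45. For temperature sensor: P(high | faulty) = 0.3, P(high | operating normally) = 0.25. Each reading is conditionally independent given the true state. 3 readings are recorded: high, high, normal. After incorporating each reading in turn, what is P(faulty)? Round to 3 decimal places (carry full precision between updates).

After 'high': P(faulty) = 0.3·0.4500 / (0.3·0.4500 + 0.25·0.5500) ≈ 0.4954
After 'high': P(faulty) = 0.3·0.4954 / (0.3·0.4954 + 0.25·0.5046) ≈ 0.5409
After 'normal': P(faulty) = 0.7·0.5409 / (0.7·0.5409 + 0.75·0.4591) ≈ 0.5237

0.524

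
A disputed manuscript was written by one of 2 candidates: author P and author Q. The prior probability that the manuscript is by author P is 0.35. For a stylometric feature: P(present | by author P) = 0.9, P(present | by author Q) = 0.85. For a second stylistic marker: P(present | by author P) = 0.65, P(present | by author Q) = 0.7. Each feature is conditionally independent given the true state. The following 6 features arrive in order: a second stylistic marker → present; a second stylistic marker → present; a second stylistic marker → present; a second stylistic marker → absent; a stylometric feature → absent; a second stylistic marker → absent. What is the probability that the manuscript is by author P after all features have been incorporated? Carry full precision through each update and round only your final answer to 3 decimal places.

After a second stylistic marker='present': P(author P) = 0.65·0.3500 / (0.65·0.3500 + 0.7·0.6500) ≈ 0.3333
After a second stylistic marker='present': P(author P) = 0.65·0.3333 / (0.65·0.3333 + 0.7·0.6667) ≈ 0.3171
After a second stylistic marker='present': P(author P) = 0.65·0.3171 / (0.65·0.3171 + 0.7·0.6829) ≈ 0.3012
After a second stylistic marker='absent': P(author P) = 0.35·0.3012 / (0.35·0.3012 + 0.3·0.6988) ≈ 0.3347
After a stylometric feature='absent': P(author P) = 0.1·0.3347 / (0.1·0.3347 + 0.15·0.6653) ≈ 0.2511
After a second stylistic marker='absent': P(author P) = 0.35·0.2511 / (0.35·0.2511 + 0.3·0.7489) ≈ 0.2812

0.281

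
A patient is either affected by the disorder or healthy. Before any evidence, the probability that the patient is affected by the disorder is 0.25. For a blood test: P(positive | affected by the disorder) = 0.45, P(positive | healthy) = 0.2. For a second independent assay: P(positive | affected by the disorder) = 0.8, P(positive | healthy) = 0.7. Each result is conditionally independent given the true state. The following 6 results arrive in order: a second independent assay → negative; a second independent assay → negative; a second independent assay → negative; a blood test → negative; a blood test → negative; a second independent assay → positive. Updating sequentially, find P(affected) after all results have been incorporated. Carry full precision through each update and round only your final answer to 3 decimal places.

After a second independent assay='negative': P(affected) = 0.2·0.2500 / (0.2·0.2500 + 0.3·0.7500) ≈ 0.1818
After a second independent assay='negative': P(affected) = 0.2·0.1818 / (0.2·0.1818 + 0.3·0.8182) ≈ 0.1290
After a second independent assay='negative': P(affected) = 0.2·0.1290 / (0.2·0.1290 + 0.3·0.8710) ≈ 0.0899
After a blood test='negative': P(affected) = 0.55·0.0899 / (0.55·0.0899 + 0.8·0.9101) ≈ 0.0636
After a blood test='negative': P(affected) = 0.55·0.0636 / (0.55·0.0636 + 0.8·0.9364) ≈ 0.0446
After a second independent assay='positive': P(affected) = 0.8·0.0446 / (0.8·0.0446 + 0.7·0.9554) ≈ 0.0506

0.051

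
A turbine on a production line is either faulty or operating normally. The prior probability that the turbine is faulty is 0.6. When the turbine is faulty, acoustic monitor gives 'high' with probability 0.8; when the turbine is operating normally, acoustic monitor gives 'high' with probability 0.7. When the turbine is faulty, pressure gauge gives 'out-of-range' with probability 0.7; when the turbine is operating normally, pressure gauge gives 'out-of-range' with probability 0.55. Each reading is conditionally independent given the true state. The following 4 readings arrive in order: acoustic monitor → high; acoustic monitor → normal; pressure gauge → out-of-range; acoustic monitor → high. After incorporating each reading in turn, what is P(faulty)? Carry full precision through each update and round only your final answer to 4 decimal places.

0.6244

After acoustic monitor='high': P(faulty) = 0.8·0.6000 / (0.8·0.6000 + 0.7·0.4000) ≈ 0.6316
After acoustic monitor='normal': P(faulty) = 0.2·0.6316 / (0.2·0.6316 + 0.3·0.3684) ≈ 0.5333
After pressure gauge='out-of-range': P(faulty) = 0.7·0.5333 / (0.7·0.5333 + 0.55·0.4667) ≈ 0.5926
After acoustic monitor='high': P(faulty) = 0.8·0.5926 / (0.8·0.5926 + 0.7·0.4074) ≈ 0.6244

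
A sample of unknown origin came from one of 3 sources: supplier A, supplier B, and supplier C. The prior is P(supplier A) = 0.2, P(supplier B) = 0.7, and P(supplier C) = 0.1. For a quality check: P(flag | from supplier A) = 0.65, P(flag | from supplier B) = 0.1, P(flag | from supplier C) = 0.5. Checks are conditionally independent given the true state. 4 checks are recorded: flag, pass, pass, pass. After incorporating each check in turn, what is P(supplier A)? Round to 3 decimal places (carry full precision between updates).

0.089

After 'flag': normaliser = 0.65·0.2000 + 0.1·0.7000 + 0.5·0.1000; P(supplier A) ≈ 0.5200, P(supplier B) ≈ 0.2800, P(supplier C) ≈ 0.2000
After 'pass': normaliser = 0.35·0.5200 + 0.9·0.2800 + 0.5·0.2000; P(supplier A) ≈ 0.3408, P(supplier B) ≈ 0.4719, P(supplier C) ≈ 0.1873
After 'pass': normaliser = 0.35·0.3408 + 0.9·0.4719 + 0.5·0.1873; P(supplier A) ≈ 0.1871, P(supplier B) ≈ 0.6661, P(supplier C) ≈ 0.1468
After 'pass': normaliser = 0.35·0.1871 + 0.9·0.6661 + 0.5·0.1468; P(supplier A) ≈ 0.0887, P(supplier B) ≈ 0.8119, P(supplier C) ≈ 0.0994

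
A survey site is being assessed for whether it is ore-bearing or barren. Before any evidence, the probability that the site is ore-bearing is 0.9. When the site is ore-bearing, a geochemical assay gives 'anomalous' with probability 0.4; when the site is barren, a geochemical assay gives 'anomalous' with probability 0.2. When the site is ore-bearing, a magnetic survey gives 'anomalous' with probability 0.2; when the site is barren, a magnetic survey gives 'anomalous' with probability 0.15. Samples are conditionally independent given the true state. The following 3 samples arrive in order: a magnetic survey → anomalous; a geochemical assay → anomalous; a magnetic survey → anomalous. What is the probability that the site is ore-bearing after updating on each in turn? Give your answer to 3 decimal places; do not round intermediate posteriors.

0.970

After a magnetic survey='anomalous': P(ore) = 0.2·0.9000 / (0.2·0.9000 + 0.15·0.1000) ≈ 0.9231
After a geochemical assay='anomalous': P(ore) = 0.4·0.9231 / (0.4·0.9231 + 0.2·0.0769) ≈ 0.9600
After a magnetic survey='anomalous': P(ore) = 0.2·0.9600 / (0.2·0.9600 + 0.15·0.0400) ≈ 0.9697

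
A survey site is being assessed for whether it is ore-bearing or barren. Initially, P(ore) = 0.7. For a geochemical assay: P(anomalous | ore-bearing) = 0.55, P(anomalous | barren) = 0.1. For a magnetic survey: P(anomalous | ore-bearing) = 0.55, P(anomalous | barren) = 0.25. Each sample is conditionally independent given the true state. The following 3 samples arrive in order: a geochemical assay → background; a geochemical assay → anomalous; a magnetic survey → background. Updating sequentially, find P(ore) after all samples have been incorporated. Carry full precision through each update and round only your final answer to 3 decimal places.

After a geochemical assay='background': P(ore) = 0.45·0.7000 / (0.45·0.7000 + 0.9·0.3000) ≈ 0.5385
After a geochemical assay='anomalous': P(ore) = 0.55·0.5385 / (0.55·0.5385 + 0.1·0.4615) ≈ 0.8652
After a magnetic survey='background': P(ore) = 0.45·0.8652 / (0.45·0.8652 + 0.75·0.1348) ≈ 0.7938

0.794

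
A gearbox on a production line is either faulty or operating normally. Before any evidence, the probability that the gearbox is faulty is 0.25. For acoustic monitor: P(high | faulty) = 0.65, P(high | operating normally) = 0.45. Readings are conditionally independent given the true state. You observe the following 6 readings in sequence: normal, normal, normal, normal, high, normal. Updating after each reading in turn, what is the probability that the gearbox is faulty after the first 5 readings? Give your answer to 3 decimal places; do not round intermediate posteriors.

After 'normal': P(faulty) = 0.35·0.2500 / (0.35·0.2500 + 0.55·0.7500) ≈ 0.1750
After 'normal': P(faulty) = 0.35·0.1750 / (0.35·0.1750 + 0.55·0.8250) ≈ 0.1189
After 'normal': P(faulty) = 0.35·0.1189 / (0.35·0.1189 + 0.55·0.8811) ≈ 0.0791
After 'normal': P(faulty) = 0.35·0.0791 / (0.35·0.0791 + 0.55·0.9209) ≈ 0.0518
After 'high': P(faulty) = 0.65·0.0518 / (0.65·0.0518 + 0.45·0.9482) ≈ 0.0732

0.073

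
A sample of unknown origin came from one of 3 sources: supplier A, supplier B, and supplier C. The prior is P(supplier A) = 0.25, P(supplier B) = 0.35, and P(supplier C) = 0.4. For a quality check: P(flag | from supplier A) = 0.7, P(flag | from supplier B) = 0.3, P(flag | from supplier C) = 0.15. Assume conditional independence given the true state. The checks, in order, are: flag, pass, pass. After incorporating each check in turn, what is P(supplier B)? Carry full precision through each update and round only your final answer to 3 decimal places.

0.465

After 'flag': normaliser = 0.7·0.2500 + 0.3·0.3500 + 0.15·0.4000; P(supplier A) ≈ 0.5147, P(supplier B) ≈ 0.3088, P(supplier C) ≈ 0.1765
After 'pass': normaliser = 0.3·0.5147 + 0.7·0.3088 + 0.85·0.1765; P(supplier A) ≈ 0.2966, P(supplier B) ≈ 0.4153, P(supplier C) ≈ 0.2881
After 'pass': normaliser = 0.3·0.2966 + 0.7·0.4153 + 0.85·0.2881; P(supplier A) ≈ 0.1425, P(supplier B) ≈ 0.4654, P(supplier C) ≈ 0.3921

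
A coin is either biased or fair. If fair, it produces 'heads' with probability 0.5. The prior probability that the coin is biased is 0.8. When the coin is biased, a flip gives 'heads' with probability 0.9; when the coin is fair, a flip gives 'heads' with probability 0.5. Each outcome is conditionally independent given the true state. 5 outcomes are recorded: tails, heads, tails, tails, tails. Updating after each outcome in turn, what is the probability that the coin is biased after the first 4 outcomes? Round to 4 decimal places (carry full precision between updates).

After 'tails': P(biased) = 0.1·0.8000 / (0.1·0.8000 + 0.5·0.2000) ≈ 0.4444
After 'heads': P(biased) = 0.9·0.4444 / (0.9·0.4444 + 0.5·0.5556) ≈ 0.5902
After 'tails': P(biased) = 0.1·0.5902 / (0.1·0.5902 + 0.5·0.4098) ≈ 0.2236
After 'tails': P(biased) = 0.1·0.2236 / (0.1·0.2236 + 0.5·0.7764) ≈ 0.0545

0.0545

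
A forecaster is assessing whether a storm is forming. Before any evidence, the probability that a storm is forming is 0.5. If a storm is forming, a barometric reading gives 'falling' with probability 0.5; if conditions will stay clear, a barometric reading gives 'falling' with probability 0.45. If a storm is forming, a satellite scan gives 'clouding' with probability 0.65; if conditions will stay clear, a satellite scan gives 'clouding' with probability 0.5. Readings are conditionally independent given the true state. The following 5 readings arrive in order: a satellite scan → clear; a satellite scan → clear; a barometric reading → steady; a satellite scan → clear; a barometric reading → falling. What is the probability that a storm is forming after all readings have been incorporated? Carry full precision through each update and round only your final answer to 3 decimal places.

0.257

Each posterior becomes the prior for the next update.
After a satellite scan='clear': P(storm) = 0.35·0.5000 / (0.35·0.5000 + 0.5·0.5000) ≈ 0.4118
After a satellite scan='clear': P(storm) = 0.35·0.4118 / (0.35·0.4118 + 0.5·0.5882) ≈ 0.3289
After a barometric reading='steady': P(storm) = 0.5·0.3289 / (0.5·0.3289 + 0.55·0.6711) ≈ 0.3082
After a satellite scan='clear': P(storm) = 0.35·0.3082 / (0.35·0.3082 + 0.5·0.6918) ≈ 0.2377
After a barometric reading='falling': P(storm) = 0.5·0.2377 / (0.5·0.2377 + 0.45·0.7623) ≈ 0.2573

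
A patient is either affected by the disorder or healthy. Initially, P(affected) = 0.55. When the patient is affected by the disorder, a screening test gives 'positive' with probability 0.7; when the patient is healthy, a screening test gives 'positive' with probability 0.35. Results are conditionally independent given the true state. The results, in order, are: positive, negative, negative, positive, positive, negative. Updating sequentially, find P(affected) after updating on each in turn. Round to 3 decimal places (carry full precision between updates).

0.490

Apply Bayes' rule sequentially, carrying P(affected) forward.
After 'positive': P(affected) = 0.7·0.5500 / (0.7·0.5500 + 0.35·0.4500) ≈ 0.7097
After 'negative': P(affected) = 0.3·0.7097 / (0.3·0.7097 + 0.65·0.2903) ≈ 0.5301
After 'negative': P(affected) = 0.3·0.5301 / (0.3·0.5301 + 0.65·0.4699) ≈ 0.3424
After 'positive': P(affected) = 0.7·0.3424 / (0.7·0.3424 + 0.35·0.6576) ≈ 0.5101
After 'positive': P(affected) = 0.7·0.5101 / (0.7·0.5101 + 0.35·0.4899) ≈ 0.6756
After 'negative': P(affected) = 0.3·0.6756 / (0.3·0.6756 + 0.65·0.3244) ≈ 0.4901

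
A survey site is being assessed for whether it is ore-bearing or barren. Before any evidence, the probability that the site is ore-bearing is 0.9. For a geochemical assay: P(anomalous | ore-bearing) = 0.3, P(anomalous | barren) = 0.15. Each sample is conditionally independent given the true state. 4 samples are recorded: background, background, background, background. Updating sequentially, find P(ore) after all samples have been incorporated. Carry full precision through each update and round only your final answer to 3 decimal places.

After 'background': P(ore) = 0.7·0.9000 / (0.7·0.9000 + 0.85·0.1000) ≈ 0.8811
After 'background': P(ore) = 0.7·0.8811 / (0.7·0.8811 + 0.85·0.1189) ≈ 0.8592
After 'background': P(ore) = 0.7·0.8592 / (0.7·0.8592 + 0.85·0.1408) ≈ 0.8341
After 'background': P(ore) = 0.7·0.8341 / (0.7·0.8341 + 0.85·0.1659) ≈ 0.8054

0.805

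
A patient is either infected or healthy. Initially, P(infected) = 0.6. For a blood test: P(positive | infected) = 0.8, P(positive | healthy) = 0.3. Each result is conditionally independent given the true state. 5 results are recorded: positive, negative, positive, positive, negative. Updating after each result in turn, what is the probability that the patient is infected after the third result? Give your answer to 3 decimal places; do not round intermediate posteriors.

After 'positive': P(infected) = 0.8·0.6000 / (0.8·0.6000 + 0.3·0.4000) ≈ 0.8000
After 'negative': P(infected) = 0.2·0.8000 / (0.2·0.8000 + 0.7·0.2000) ≈ 0.5333
After 'positive': P(infected) = 0.8·0.5333 / (0.8·0.5333 + 0.3·0.4667) ≈ 0.7529

0.753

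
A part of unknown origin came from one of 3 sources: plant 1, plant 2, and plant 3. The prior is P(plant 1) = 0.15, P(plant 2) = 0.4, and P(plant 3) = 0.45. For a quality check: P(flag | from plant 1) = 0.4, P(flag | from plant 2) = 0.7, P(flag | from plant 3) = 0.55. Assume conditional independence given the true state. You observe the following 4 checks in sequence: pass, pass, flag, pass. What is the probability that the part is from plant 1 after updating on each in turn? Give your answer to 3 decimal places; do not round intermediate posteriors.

After 'pass': normaliser = 0.6·0.1500 + 0.3·0.4000 + 0.45·0.4500; P(plant 1) ≈ 0.2182, P(plant 2) ≈ 0.2909, P(plant 3) ≈ 0.4909
After 'pass': normaliser = 0.6·0.2182 + 0.3·0.2909 + 0.45·0.4909; P(plant 1) ≈ 0.2981, P(plant 2) ≈ 0.1988, P(plant 3) ≈ 0.5031
After 'flag': normaliser = 0.4·0.2981 + 0.7·0.1988 + 0.55·0.5031; P(plant 1) ≈ 0.2229, P(plant 2) ≈ 0.2600, P(plant 3) ≈ 0.5171
After 'pass': normaliser = 0.6·0.2229 + 0.3·0.2600 + 0.45·0.5171; P(plant 1) ≈ 0.3009, P(plant 2) ≈ 0.1755, P(plant 3) ≈ 0.5236

0.301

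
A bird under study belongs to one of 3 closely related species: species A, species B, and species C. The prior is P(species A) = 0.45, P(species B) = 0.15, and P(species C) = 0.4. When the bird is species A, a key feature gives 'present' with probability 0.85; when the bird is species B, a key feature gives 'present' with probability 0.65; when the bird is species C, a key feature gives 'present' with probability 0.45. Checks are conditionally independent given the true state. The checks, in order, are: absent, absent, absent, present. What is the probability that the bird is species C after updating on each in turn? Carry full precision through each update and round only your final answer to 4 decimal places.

After 'absent': normaliser = 0.15·0.4500 + 0.35·0.1500 + 0.55·0.4000; P(species A) ≈ 0.1985, P(species B) ≈ 0.1544, P(species C) ≈ 0.6471
After 'absent': normaliser = 0.15·0.1985 + 0.35·0.1544 + 0.55·0.6471; P(species A) ≈ 0.0677, P(species B) ≈ 0.1229, P(species C) ≈ 0.8094
After 'absent': normaliser = 0.15·0.0677 + 0.35·0.1229 + 0.55·0.8094; P(species A) ≈ 0.0204, P(species B) ≈ 0.0863, P(species C) ≈ 0.8933
After 'present': normaliser = 0.85·0.0204 + 0.65·0.0863 + 0.45·0.8933; P(species A) ≈ 0.0364, P(species B) ≈ 0.1180, P(species C) ≈ 0.8455

0.8455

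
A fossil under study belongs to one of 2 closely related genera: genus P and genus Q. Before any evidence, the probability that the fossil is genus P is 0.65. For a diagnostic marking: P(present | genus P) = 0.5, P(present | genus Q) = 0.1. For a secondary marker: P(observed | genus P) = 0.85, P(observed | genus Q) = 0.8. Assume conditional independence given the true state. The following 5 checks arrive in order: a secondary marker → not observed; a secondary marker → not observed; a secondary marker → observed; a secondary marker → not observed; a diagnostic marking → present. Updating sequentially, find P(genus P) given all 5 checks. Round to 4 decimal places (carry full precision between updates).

0.8063

Apply Bayes' rule sequentially, carrying P(genus P) forward.
After a secondary marker='not observed': P(genus P) = 0.15·0.6500 / (0.15·0.6500 + 0.2·0.3500) ≈ 0.5821
After a secondary marker='not observed': P(genus P) = 0.15·0.5821 / (0.15·0.5821 + 0.2·0.4179) ≈ 0.5109
After a secondary marker='observed': P(genus P) = 0.85·0.5109 / (0.85·0.5109 + 0.8·0.4891) ≈ 0.5261
After a secondary marker='not observed': P(genus P) = 0.15·0.5261 / (0.15·0.5261 + 0.2·0.4739) ≈ 0.4543
After a diagnostic marking='present': P(genus P) = 0.5·0.4543 / (0.5·0.4543 + 0.1·0.5457) ≈ 0.8063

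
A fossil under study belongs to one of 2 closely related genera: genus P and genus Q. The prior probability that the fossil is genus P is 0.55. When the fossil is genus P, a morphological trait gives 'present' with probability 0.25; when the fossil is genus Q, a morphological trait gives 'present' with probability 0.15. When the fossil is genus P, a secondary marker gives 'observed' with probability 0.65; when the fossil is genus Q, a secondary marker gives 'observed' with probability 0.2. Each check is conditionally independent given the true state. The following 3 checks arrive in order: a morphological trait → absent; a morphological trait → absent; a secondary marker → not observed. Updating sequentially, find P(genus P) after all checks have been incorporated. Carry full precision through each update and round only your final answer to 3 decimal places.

0.294

After a morphological trait='absent': P(genus P) = 0.75·0.5500 / (0.75·0.5500 + 0.85·0.4500) ≈ 0.5189
After a morphological trait='absent': P(genus P) = 0.75·0.5189 / (0.75·0.5189 + 0.85·0.4811) ≈ 0.4876
After a secondary marker='not observed': P(genus P) = 0.35·0.4876 / (0.35·0.4876 + 0.8·0.5124) ≈ 0.2939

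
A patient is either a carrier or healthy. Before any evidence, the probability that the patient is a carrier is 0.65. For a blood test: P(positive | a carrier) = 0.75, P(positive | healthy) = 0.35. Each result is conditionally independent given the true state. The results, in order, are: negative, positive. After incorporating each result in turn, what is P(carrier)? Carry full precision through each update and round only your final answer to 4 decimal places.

After 'negative': P(carrier) = 0.25·0.6500 / (0.25·0.6500 + 0.65·0.3500) ≈ 0.4167
After 'positive': P(carrier) = 0.75·0.4167 / (0.75·0.4167 + 0.35·0.5833) ≈ 0.6048

0.6048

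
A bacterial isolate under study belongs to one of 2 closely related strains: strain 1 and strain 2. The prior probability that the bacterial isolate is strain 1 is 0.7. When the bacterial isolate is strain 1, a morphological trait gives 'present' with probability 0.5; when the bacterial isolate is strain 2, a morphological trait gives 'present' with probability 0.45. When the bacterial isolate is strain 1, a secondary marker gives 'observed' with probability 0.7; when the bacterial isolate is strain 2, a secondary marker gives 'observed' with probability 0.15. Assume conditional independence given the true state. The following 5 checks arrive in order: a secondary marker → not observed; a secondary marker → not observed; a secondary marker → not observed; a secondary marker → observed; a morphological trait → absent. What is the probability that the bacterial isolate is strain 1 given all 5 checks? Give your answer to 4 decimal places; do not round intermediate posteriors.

0.3032

After a secondary marker='not observed': P(strain 1) = 0.3·0.7000 / (0.3·0.7000 + 0.85·0.3000) ≈ 0.4516
After a secondary marker='not observed': P(strain 1) = 0.3·0.4516 / (0.3·0.4516 + 0.85·0.5484) ≈ 0.2252
After a secondary marker='not observed': P(strain 1) = 0.3·0.2252 / (0.3·0.2252 + 0.85·0.7748) ≈ 0.0930
After a secondary marker='observed': P(strain 1) = 0.7·0.0930 / (0.7·0.0930 + 0.15·0.9070) ≈ 0.3237
After a morphological trait='absent': P(strain 1) = 0.5·0.3237 / (0.5·0.3237 + 0.55·0.6763) ≈ 0.3032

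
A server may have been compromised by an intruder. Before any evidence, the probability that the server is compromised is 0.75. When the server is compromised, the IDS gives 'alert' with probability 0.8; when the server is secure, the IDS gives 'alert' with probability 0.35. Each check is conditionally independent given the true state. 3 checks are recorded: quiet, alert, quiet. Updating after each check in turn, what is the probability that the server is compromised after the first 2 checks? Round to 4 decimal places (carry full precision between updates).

After 'quiet': P(compromised) = 0.2·0.7500 / (0.2·0.7500 + 0.65·0.2500) ≈ 0.4800
After 'alert': P(compromised) = 0.8·0.4800 / (0.8·0.4800 + 0.35·0.5200) ≈ 0.6784

0.6784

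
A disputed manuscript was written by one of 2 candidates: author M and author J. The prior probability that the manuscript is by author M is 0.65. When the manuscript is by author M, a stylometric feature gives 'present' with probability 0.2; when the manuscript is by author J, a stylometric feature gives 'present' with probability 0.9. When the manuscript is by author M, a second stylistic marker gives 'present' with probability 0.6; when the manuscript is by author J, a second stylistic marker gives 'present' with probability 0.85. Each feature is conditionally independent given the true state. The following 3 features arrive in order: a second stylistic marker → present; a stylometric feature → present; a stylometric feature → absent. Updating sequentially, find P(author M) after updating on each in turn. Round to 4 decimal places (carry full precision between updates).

After a second stylistic marker='present': P(author M) = 0.6·0.6500 / (0.6·0.6500 + 0.85·0.3500) ≈ 0.5673
After a stylometric feature='present': P(author M) = 0.2·0.5673 / (0.2·0.5673 + 0.9·0.4327) ≈ 0.2256
After a stylometric feature='absent': P(author M) = 0.8·0.2256 / (0.8·0.2256 + 0.1·0.7744) ≈ 0.6997

0.6997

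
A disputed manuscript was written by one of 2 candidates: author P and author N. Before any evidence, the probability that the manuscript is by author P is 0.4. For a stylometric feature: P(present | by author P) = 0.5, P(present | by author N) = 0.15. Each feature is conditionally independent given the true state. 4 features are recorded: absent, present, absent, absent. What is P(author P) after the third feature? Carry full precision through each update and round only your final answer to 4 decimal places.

Each posterior becomes the prior for the next update.
After 'absent': P(author P) = 0.5·0.4000 / (0.5·0.4000 + 0.85·0.6000) ≈ 0.2817
After 'present': P(author P) = 0.5·0.2817 / (0.5·0.2817 + 0.15·0.7183) ≈ 0.5666
After 'absent': P(author P) = 0.5·0.5666 / (0.5·0.5666 + 0.85·0.4334) ≈ 0.4347

0.4347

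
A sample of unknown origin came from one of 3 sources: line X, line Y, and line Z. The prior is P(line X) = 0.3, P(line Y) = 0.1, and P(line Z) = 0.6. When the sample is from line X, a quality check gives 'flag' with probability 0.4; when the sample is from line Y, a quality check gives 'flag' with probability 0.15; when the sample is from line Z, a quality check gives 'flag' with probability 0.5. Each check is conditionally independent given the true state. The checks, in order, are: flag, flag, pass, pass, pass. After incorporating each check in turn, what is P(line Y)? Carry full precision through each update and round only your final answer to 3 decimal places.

0.045

After 'flag': normaliser = 0.4·0.3000 + 0.15·0.1000 + 0.5·0.6000; P(line X) ≈ 0.2759, P(line Y) ≈ 0.0345, P(line Z) ≈ 0.6897
After 'flag': normaliser = 0.4·0.2759 + 0.15·0.0345 + 0.5·0.6897; P(line X) ≈ 0.2397, P(line Y) ≈ 0.0112, P(line Z) ≈ 0.7491
After 'pass': normaliser = 0.6·0.2397 + 0.85·0.0112 + 0.5·0.7491; P(line X) ≈ 0.2724, P(line Y) ≈ 0.0181, P(line Z) ≈ 0.7095
After 'pass': normaliser = 0.6·0.2724 + 0.85·0.0181 + 0.5·0.7095; P(line X) ≈ 0.3064, P(line Y) ≈ 0.0288, P(line Z) ≈ 0.6648
After 'pass': normaliser = 0.6·0.3064 + 0.85·0.0288 + 0.5·0.6648; P(line X) ≈ 0.3399, P(line Y) ≈ 0.0453, P(line Z) ≈ 0.6148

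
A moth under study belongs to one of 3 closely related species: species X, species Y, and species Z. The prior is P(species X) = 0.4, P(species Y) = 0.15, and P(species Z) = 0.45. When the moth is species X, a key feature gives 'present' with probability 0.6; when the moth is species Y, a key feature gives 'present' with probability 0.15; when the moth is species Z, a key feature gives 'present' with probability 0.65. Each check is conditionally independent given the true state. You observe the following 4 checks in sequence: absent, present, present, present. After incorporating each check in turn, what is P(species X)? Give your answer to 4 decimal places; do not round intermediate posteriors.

After 'absent': normaliser = 0.4·0.4000 + 0.85·0.1500 + 0.35·0.4500; P(species X) ≈ 0.3596, P(species Y) ≈ 0.2865, P(species Z) ≈ 0.3539
After 'present': normaliser = 0.6·0.3596 + 0.15·0.2865 + 0.65·0.3539; P(species X) ≈ 0.4414, P(species Y) ≈ 0.0879, P(species Z) ≈ 0.4707
After 'present': normaliser = 0.6·0.4414 + 0.15·0.0879 + 0.65·0.4707; P(species X) ≈ 0.4535, P(species Y) ≈ 0.0226, P(species Z) ≈ 0.5239
After 'present': normaliser = 0.6·0.4535 + 0.15·0.0226 + 0.65·0.5239; P(species X) ≈ 0.4417, P(species Y) ≈ 0.0055, P(species Z) ≈ 0.5528

0.4417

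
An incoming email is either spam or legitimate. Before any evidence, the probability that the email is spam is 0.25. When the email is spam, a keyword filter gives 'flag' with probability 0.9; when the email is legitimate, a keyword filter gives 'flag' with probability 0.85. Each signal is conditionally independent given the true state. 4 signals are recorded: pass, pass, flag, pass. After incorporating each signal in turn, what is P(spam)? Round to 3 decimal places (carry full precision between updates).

0.095

Apply Bayes' rule sequentially, carrying P(spam) forward.
After 'pass': P(spam) = 0.1·0.2500 / (0.1·0.2500 + 0.15·0.7500) ≈ 0.1818
After 'pass': P(spam) = 0.1·0.1818 / (0.1·0.1818 + 0.15·0.8182) ≈ 0.1290
After 'flag': P(spam) = 0.9·0.1290 / (0.9·0.1290 + 0.85·0.8710) ≈ 0.1356
After 'pass': P(spam) = 0.1·0.1356 / (0.1·0.1356 + 0.15·0.8644) ≈ 0.0947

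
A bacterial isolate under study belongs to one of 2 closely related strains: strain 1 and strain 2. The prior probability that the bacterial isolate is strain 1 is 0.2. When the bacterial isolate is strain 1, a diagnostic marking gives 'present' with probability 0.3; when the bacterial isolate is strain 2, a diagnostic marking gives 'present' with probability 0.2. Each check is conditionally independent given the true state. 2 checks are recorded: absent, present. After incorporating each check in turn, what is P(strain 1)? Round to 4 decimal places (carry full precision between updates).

After 'absent': P(strain 1) = 0.7·0.2000 / (0.7·0.2000 + 0.8·0.8000) ≈ 0.1795
After 'present': P(strain 1) = 0.3·0.1795 / (0.3·0.1795 + 0.2·0.8205) ≈ 0.2471

0.2471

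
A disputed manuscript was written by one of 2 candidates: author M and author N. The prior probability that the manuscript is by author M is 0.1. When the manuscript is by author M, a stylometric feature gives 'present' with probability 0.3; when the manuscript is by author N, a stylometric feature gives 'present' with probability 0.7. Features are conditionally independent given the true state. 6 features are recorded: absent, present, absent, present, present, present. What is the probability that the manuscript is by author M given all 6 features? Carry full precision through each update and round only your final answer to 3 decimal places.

After 'absent': P(author M) = 0.7·0.1000 / (0.7·0.1000 + 0.3·0.9000) ≈ 0.2059
After 'present': P(author M) = 0.3·0.2059 / (0.3·0.2059 + 0.7·0.7941) ≈ 0.1000
After 'absent': P(author M) = 0.7·0.1000 / (0.7·0.1000 + 0.3·0.9000) ≈ 0.2059
After 'present': P(author M) = 0.3·0.2059 / (0.3·0.2059 + 0.7·0.7941) ≈ 0.1000
After 'present': P(author M) = 0.3·0.1000 / (0.3·0.1000 + 0.7·0.9000) ≈ 0.0455
After 'present': P(author M) = 0.3·0.0455 / (0.3·0.0455 + 0.7·0.9545) ≈ 0.0200

0.020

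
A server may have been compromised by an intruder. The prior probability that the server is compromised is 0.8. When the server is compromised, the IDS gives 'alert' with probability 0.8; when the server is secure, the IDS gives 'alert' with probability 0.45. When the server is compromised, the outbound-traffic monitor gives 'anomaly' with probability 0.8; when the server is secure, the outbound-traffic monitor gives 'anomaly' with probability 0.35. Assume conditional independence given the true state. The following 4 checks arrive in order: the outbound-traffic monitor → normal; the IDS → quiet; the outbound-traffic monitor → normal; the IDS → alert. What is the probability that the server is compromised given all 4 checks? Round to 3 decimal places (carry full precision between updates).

0.197

Each posterior becomes the prior for the next update.
After the outbound-traffic monitor='normal': P(compromised) = 0.2·0.8000 / (0.2·0.8000 + 0.65·0.2000) ≈ 0.5517
After the IDS='quiet': P(compromised) = 0.2·0.5517 / (0.2·0.5517 + 0.55·0.4483) ≈ 0.3092
After the outbound-traffic monitor='normal': P(compromised) = 0.2·0.3092 / (0.2·0.3092 + 0.65·0.6908) ≈ 0.1210
After the IDS='alert': P(compromised) = 0.8·0.1210 / (0.8·0.1210 + 0.45·0.8790) ≈ 0.1967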